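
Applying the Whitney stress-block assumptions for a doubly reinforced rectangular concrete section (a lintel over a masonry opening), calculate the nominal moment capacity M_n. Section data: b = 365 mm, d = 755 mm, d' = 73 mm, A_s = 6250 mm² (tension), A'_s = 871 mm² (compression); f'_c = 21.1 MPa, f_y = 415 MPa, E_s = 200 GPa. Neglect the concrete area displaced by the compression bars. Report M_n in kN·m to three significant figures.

M_n ≈ 1550 kN·m

Assume both tension and compression steel yield.
Net tension couple steel: A_s − A'_s = 5379 mm².
a = (A_s − A'_s) f_y / (0.85 f'_c b) = 2232285/(0.85 × 21.1 × 365) = 341.00 mm.
c = a/β₁ = 341.00/0.85 = 401.18 mm; ε'_s = 0.003(c − d')/c = 0.0025 ≥ f_y/E_s = 0.0021, so compression steel does yield.
M_n = (A_s − A'_s) f_y (d − a/2) + A'_s f_y (d − d') = [2232285 × (755 − 170.5) + 361465 × (755 − 73)] × 10⁻⁶ = 1304.77 + 246.52 = 1551.29 kN·m.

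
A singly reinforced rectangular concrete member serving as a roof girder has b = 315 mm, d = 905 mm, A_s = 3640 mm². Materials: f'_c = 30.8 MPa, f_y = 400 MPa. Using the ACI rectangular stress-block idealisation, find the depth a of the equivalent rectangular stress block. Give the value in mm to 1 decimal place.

a ≈ 176.6 mm

T = A_s f_y = 3640 × 400 = 1456000 N = 1456 kN.
Setting C = 0.85 f'_c a b equal to T: a = 1456000/(0.85 × 30.8 × 315) = 176.6 mm.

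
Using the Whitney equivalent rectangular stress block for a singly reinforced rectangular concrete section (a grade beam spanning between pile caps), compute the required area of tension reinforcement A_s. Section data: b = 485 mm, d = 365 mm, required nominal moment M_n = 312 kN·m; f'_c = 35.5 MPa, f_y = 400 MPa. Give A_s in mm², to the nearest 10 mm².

A_s ≈ 2340 mm²

With M_n = 0.85 f'_c a b (d − a/2), solve the quadratic for a:
a = d − √(d² − 2M_n/(0.85 f'_c b)) = 365 − √(365² − 2 × 312×10⁶/(0.85 × 35.5 × 485)) = 64.02 mm.
A_s = 0.85 f'_c a b / f_y = 0.85 × 35.5 × 64.02 × 485 / 400 = 2342.3 mm².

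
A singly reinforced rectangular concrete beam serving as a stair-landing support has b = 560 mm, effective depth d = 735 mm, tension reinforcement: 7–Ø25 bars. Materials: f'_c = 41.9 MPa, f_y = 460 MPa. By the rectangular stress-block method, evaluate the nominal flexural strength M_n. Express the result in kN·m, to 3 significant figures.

A_s = 7 × 491 = 3437 mm².
T = A_s f_y = 3437 × 460 = 1581020 N = 1581.02 kN.
From C = T: a = T/(0.85 f'_c b) = 1581020/(0.85 × 41.9 × 560) = 79.27 mm.
M_n = T(d − a/2) = 1581.02 kN × (735 − 39.635) mm = 1099.39 kN·m.

M_n ≈ 1100 kN·m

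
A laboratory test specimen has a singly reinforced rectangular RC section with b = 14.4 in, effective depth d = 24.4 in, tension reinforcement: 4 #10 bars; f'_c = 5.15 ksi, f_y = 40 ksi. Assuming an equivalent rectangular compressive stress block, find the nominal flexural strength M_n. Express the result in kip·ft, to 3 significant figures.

A_s = 4 × 1.27 = 5.08 in².
T = A_s f_y = 5.08 × 40 = 203.2 kips.
a = T/(0.85 f'_c b) = 203.2/(0.85 × 5.15 × 14.4) = 3.224 in.
M_n = T(d − a/2) = 203.2 × (24.4 − 1.612) = 4630.5 kip·in = 4630.5/12 = 385.88 kip·ft.

M_n ≈ 386 kip·ft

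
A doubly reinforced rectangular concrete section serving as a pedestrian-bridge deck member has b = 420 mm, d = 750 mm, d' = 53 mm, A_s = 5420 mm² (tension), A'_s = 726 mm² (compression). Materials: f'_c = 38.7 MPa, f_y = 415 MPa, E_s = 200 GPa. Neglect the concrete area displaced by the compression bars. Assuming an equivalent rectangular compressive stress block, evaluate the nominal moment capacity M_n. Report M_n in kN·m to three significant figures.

Assume both tension and compression steel yield.
Net tension couple steel: A_s − A'_s = 4694 mm².
a = (A_s − A'_s) f_y / (0.85 f'_c b) = 1948010/(0.85 × 38.7 × 420) = 141.00 mm.
c = a/β₁ = 141.00/0.774 = 182.17 mm; ε'_s = 0.003(c − d')/c = 0.0021 ≥ f_y/E_s = 0.0021, so compression steel does yield.
M_n = (A_s − A'_s) f_y (d − a/2) + A'_s f_y (d − d') = [1948010 × (750 − 70.5) + 301290 × (750 − 53)] × 10⁻⁶ = 1323.67 + 210.00 = 1533.67 kN·m.

M_n ≈ 1530 kN·m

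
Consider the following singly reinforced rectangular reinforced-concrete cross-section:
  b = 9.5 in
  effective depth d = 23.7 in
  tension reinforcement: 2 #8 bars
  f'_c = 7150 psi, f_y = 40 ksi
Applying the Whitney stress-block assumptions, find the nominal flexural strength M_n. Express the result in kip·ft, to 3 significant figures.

A_s = 2 × 0.79 = 1.58 in².
T = A_s f_y = 1.58 × 40 = 63.2 kips.
a = T/(0.85 f'_c b) = 63.2/(0.85 × 7.15 × 9.5) = 1.095 in.
M_n = T(d − a/2) = 63.2 × (23.7 − 0.5475) = 1463.2 kip·in = 1463.2/12 = 121.93 kip·ft.

M_n ≈ 122 kip·ft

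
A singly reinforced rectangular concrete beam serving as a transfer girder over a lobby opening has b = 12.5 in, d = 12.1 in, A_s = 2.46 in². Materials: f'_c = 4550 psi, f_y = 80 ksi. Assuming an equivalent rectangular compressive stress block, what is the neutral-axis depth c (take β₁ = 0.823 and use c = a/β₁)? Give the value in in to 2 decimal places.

c ≈ 4.95 in

T = A_s f_y = 2.46 × 80 = 196.8 kips.
a = T/(0.85 f'_c b) = 196.8/(0.85 × 4.55 × 12.5) = 4.0708 in.
With β₁ = 0.823, c = a/β₁ = 4.0708/0.823 = 4.95 in.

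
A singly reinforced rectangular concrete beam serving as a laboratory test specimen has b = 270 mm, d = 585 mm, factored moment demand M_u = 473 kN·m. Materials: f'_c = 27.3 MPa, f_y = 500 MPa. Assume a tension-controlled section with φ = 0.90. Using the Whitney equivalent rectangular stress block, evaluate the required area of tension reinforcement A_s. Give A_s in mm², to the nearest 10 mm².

A_s ≈ 2100 mm²

M_n = M_u/φ = 473/0.90 = 525.556 kN·m.
With M_n = 0.85 f'_c a b (d − a/2), solve the quadratic for a:
a = d − √(d² − 2M_n/(0.85 f'_c b)) = 585 − √(585² − 2 × 525.556×10⁶/(0.85 × 27.3 × 270)) = 167.32 mm.
A_s = 0.85 f'_c a b / f_y = 0.85 × 27.3 × 167.32 × 270 / 500 = 2096.6 mm².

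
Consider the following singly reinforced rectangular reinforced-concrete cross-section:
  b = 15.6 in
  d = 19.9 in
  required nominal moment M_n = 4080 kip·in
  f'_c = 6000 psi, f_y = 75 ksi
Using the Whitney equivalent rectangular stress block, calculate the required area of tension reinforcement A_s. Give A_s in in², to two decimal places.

A_s ≈ 2.94 in²

From M_n = 0.85 f'_c a b (d − a/2):
a = d − √(d² − 2M_n/(0.85 f'_c b)) = 19.9 − √(19.9² − 2 × 4080/(0.85 × 6 × 15.6)) = 2.770 in.
A_s = 0.85 f'_c a b / f_y = 0.85 × 6 × 2.770 × 15.6 / 75 = 2.938 in².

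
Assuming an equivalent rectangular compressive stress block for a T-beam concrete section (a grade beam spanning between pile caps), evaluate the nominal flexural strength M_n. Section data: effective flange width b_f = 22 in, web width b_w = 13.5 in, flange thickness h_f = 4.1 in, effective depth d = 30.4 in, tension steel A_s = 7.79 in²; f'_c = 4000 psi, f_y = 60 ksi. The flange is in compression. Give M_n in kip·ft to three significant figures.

Tension: T = A_s f_y = 7.79 × 60 = 467.4 kips.
Try a within the flange: a = T/(0.85 f'_c b_f) = 467.4/(0.85 × 4 × 22) = 6.249 in.
a = 6.249 > h_f = 4.1 in: the block extends into the web. Split into flange-overhang and web parts.
C_f = 0.85 f'_c (b_f − b_w) h_f = 0.85 × 4 × (22 − 13.5) × 4.1 = 118.5 kips.
Remaining web compression depth: a_w = (T − C_f)/(0.85 f'_c b_w) = (467.4 − 118.5)/(0.85 × 4 × 13.5) = 7.601 in.
M_n = C_f(d − h_f/2) + (T − C_f)(d − a_w/2) = 118.5 × (30.4 − 2.05) + 348.9 × (30.4 − 3.8005) = 3359.5 + 9280.6 = 12640.1 kip·in.
M_n = 12640.1/12 = 1053.34 kip·ft.

M_n ≈ 1050 kip·ft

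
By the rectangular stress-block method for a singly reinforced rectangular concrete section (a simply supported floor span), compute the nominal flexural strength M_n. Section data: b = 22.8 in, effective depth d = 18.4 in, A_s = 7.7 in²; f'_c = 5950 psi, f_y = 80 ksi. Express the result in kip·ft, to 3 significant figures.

M_n ≈ 807 kip·ft

T = A_s f_y = 7.7 × 80 = 616 kips.
a = T/(0.85 f'_c b) = 616/(0.85 × 5.95 × 22.8) = 5.342 in.
M_n = T(d − a/2) = 616 × (18.4 − 2.671) = 9689.1 kip·in = 9689.1/12 = 807.43 kip·ft.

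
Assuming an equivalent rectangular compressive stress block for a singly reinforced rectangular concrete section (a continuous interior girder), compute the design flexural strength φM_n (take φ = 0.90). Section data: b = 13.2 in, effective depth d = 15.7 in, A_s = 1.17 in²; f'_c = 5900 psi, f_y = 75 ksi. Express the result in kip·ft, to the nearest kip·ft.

φM_n ≈ 99 kip·ft

T = A_s f_y = 1.17 × 75 = 87.75 kips.
a = T/(0.85 f'_c b) = 87.75/(0.85 × 5.9 × 13.2) = 1.326 in.
M_n = T(d − a/2) = 87.75 × (15.7 − 0.663) = 1319.5 kip·in = 1319.5/12 = 109.96 kip·ft.
φM_n = 0.90 × 109.96 = 98.96 kip·ft.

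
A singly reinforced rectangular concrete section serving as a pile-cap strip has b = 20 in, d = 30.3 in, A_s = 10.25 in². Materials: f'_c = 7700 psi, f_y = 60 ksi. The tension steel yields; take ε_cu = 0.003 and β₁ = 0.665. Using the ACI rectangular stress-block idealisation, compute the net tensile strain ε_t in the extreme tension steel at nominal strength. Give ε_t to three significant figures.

a = A_s f_y/(0.85 f'_c b) = 4.698 in.
β₁ = 0.665, so c = a/β₁ = 4.698/0.665 = 7.065 in.
From the linear strain diagram with ε_cu = 0.003: ε_t = 0.003 (d − c)/c = 0.003 × (30.3 − 7.065)/7.065 = 0.00987.
Since ε_t ≥ 0.005, the section is tension-controlled.

ε_t ≈ 0.00987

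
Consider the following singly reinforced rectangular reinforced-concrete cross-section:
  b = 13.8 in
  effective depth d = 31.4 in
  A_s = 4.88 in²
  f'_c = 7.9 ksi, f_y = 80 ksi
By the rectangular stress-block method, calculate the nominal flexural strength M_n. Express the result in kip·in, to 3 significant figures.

M_n ≈ 11400 kip·in

T = A_s f_y = 4.88 × 80 = 390.4 kips.
a = T/(0.85 f'_c b) = 390.4/(0.85 × 7.9 × 13.8) = 4.213 in.
M_n = T(d − a/2) = 390.4 × (31.4 − 2.1065) = 11436.2 kip·in.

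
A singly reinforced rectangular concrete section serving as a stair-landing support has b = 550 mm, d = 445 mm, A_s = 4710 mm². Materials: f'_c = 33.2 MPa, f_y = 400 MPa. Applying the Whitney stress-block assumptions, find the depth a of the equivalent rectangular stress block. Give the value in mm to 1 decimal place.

T = A_s f_y = 4710 × 400 = 1884000 N = 1884 kN.
Setting C = 0.85 f'_c a b equal to T: a = 1884000/(0.85 × 33.2 × 550) = 121.4 mm.

a ≈ 121.4 mm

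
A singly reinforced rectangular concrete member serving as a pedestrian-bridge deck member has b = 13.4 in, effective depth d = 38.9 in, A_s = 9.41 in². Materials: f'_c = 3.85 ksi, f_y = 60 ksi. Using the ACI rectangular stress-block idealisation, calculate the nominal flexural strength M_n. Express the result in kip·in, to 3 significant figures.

T = A_s f_y = 9.41 × 60 = 564.6 kips.
a = T/(0.85 f'_c b) = 564.6/(0.85 × 3.85 × 13.4) = 12.875 in.
M_n = T(d − a/2) = 564.6 × (38.9 − 6.4375) = 18328.3 kip·in.

M_n ≈ 18300 kip·in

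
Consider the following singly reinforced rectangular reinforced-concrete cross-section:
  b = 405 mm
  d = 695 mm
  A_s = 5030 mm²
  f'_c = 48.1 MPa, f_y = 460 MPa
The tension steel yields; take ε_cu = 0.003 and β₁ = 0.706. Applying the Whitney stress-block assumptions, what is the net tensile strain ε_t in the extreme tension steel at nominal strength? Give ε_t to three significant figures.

a = A_s f_y/(0.85 f'_c b) = 139.74 mm.
β₁ = 0.706, so c = a/β₁ = 139.74/0.706 = 197.93 mm.
From the linear strain diagram with ε_cu = 0.003: ε_t = 0.003 (d − c)/c = 0.003 × (695 − 197.93)/197.93 = 0.00753.
Since ε_t ≥ 0.005, the section is tension-controlled.

ε_t ≈ 0.00753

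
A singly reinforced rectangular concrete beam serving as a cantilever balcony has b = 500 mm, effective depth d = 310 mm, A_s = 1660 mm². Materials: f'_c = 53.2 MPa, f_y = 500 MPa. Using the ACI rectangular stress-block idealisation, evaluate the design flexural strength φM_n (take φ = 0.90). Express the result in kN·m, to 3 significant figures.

φM_n ≈ 218 kN·m

T = A_s f_y = 1660 × 500 = 830000 N = 830 kN.
From C = T: a = T/(0.85 f'_c b) = 830000/(0.85 × 53.2 × 500) = 36.71 mm.
M_n = T(d − a/2) = 830 kN × (310 − 18.355) mm = 242.07 kN·m.
φM_n = 0.90 × 242.07 = 217.86 kN·m.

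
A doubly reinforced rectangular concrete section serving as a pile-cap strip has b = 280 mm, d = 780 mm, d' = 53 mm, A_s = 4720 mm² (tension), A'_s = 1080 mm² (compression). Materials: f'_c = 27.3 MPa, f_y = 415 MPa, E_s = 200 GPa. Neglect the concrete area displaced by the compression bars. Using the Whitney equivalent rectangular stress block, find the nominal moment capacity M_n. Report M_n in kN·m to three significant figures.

M_n ≈ 1330 kN·m

Assume both tension and compression steel yield.
Net tension couple steel: A_s − A'_s = 3640 mm².
a = (A_s − A'_s) f_y / (0.85 f'_c b) = 1510600/(0.85 × 27.3 × 280) = 232.49 mm.
c = a/β₁ = 232.49/0.85 = 273.52 mm; ε'_s = 0.003(c − d')/c = 0.0024 ≥ f_y/E_s = 0.0021, so compression steel does yield.
M_n = (A_s − A'_s) f_y (d − a/2) + A'_s f_y (d − d') = [1510600 × (780 − 116.245) + 448200 × (780 − 53)] × 10⁻⁶ = 1002.67 + 325.84 = 1328.51 kN·m.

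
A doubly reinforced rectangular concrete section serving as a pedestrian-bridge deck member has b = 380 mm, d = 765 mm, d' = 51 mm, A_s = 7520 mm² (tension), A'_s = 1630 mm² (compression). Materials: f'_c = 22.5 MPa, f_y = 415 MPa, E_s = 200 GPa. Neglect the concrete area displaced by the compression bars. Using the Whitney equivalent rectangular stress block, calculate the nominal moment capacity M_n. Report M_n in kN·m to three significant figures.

Assume both tension and compression steel yield.
Net tension couple steel: A_s − A'_s = 5890 mm².
a = (A_s − A'_s) f_y / (0.85 f'_c b) = 2444350/(0.85 × 22.5 × 380) = 336.34 mm.
c = a/β₁ = 336.34/0.85 = 395.69 mm; ε'_s = 0.003(c − d')/c = 0.0026 ≥ f_y/E_s = 0.0021, so compression steel does yield.
M_n = (A_s − A'_s) f_y (d − a/2) + A'_s f_y (d − d') = [2444350 × (765 − 168.17) + 676450 × (765 − 51)] × 10⁻⁶ = 1458.86 + 482.99 = 1941.85 kN·m.

M_n ≈ 1940 kN·m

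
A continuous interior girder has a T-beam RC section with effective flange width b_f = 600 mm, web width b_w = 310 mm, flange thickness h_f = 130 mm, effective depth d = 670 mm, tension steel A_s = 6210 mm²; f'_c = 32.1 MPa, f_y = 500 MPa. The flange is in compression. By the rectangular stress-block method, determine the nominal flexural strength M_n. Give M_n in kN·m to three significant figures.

Tension: T = A_s f_y = 6210 × 500 = 3105000 N.
Try a within the flange: a = T/(0.85 f'_c b_f) = 3105000/(0.85 × 32.1 × 600) = 189.66 mm.
a = 189.66 > h_f = 130 mm: the block extends into the web. Split into flange-overhang and web parts.
C_f = 0.85 f'_c (b_f − b_w) h_f = 0.85 × 32.1 × (600 − 310) × 130 = 1028645 N.
Remaining web compression depth: a_w = (T − C_f)/(0.85 f'_c b_w) = (3105000 − 1028645)/(0.85 × 32.1 × 310) = 245.48 mm.
M_n = C_f(d − h_f/2) + (T − C_f)(d − a_w/2) = 1028645 × (670 − 65) + 2076355 × (670 − 122.74) = 622.33 + 1136.31 = 1758.64 × 10⁶ N·mm.
M_n = 1758.64 kN·m.

M_n ≈ 1760 kN·m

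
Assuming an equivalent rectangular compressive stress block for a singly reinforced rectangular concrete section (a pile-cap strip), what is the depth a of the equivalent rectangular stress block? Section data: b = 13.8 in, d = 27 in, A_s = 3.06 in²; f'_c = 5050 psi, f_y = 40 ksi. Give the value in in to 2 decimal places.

T = A_s f_y = 3.06 × 40 = 122.4 kips.
a = T/(0.85 f'_c b) = 122.4/(0.85 × 5.05 × 13.8) = 2.07 in.

a ≈ 2.07 in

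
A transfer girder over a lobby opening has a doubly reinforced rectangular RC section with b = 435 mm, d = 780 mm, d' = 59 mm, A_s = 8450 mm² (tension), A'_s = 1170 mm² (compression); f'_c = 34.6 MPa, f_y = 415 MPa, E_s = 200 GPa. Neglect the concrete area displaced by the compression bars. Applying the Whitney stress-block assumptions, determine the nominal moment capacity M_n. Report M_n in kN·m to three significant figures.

Assume both tension and compression steel yield.
Net tension couple steel: A_s − A'_s = 7280 mm².
a = (A_s − A'_s) f_y / (0.85 f'_c b) = 3021200/(0.85 × 34.6 × 435) = 236.15 mm.
c = a/β₁ = 236.15/0.803 = 294.08 mm; ε'_s = 0.003(c − d')/c = 0.0024 ≥ f_y/E_s = 0.0021, so compression steel does yield.
M_n = (A_s − A'_s) f_y (d − a/2) + A'_s f_y (d − d') = [3021200 × (780 − 118.075) + 485550 × (780 − 59)] × 10⁻⁶ = 1999.81 + 350.08 = 2349.89 kN·m.

M_n ≈ 2350 kN·m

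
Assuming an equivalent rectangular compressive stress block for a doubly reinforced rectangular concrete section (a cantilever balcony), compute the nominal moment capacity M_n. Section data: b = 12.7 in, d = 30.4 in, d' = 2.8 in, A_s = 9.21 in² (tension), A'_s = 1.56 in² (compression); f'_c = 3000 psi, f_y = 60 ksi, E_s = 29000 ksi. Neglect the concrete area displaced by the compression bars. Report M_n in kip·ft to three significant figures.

M_n ≈ 1110 kip·ft

Assume both steels yield.
a = (A_s − A'_s) f_y/(0.85 f'_c b) = (9.21 − 1.56) × 60/(0.85 × 3 × 12.7) = 14.173 in.
c = a/β₁ = 14.173/0.85 = 16.674 in; ε'_s = 0.003(c − d')/c = 0.0025 ≥ ε_y = 0.0021, so the compression steel yields.
M_n = (A_s − A'_s) f_y (d − a/2) + A'_s f_y (d − d') = 459 × (30.4 − 7.0865) + 93.6 × (30.4 − 2.8) = 10700.9 + 2583.4 = 13284.3 kip·in = 13284.3/12 = 1107.03 kip·ft.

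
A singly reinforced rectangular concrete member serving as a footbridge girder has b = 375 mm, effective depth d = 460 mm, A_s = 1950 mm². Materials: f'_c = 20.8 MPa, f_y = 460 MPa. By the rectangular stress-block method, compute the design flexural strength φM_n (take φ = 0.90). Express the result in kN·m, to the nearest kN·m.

T = A_s f_y = 1950 × 460 = 897000 N = 897 kN.
From C = T: a = T/(0.85 f'_c b) = 897000/(0.85 × 20.8 × 375) = 135.29 mm.
M_n = T(d − a/2) = 897 kN × (460 − 67.645) mm = 351.94 kN·m.
φM_n = 0.90 × 351.94 = 316.75 kN·m.

φM_n ≈ 317 kN·m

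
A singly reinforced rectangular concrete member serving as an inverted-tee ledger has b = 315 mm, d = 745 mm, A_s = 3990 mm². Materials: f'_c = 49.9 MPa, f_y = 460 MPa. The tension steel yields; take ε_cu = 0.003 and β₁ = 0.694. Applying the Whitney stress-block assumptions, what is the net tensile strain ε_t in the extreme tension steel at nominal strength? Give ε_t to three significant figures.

ε_t ≈ 0.00829

a = A_s f_y/(0.85 f'_c b) = 137.37 mm.
β₁ = 0.694, so c = a/β₁ = 137.37/0.694 = 197.94 mm.
From the linear strain diagram with ε_cu = 0.003: ε_t = 0.003 (d − c)/c = 0.003 × (745 − 197.94)/197.94 = 0.00829.
Since ε_t ≥ 0.005, the section is tension-controlled.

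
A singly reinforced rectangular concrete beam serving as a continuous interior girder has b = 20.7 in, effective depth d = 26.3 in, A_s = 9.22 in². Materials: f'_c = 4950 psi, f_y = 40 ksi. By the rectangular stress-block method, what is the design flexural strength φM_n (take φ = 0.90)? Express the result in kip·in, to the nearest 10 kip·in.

φM_n ≈ 8030 kip·in

T = A_s f_y = 9.22 × 40 = 368.8 kips.
a = T/(0.85 f'_c b) = 368.8/(0.85 × 4.95 × 20.7) = 4.234 in.
M_n = T(d − a/2) = 368.8 × (26.3 − 2.117) = 8918.7 kip·in.
φM_n = 0.90 × 8918.7 = 8026.8 kip·in.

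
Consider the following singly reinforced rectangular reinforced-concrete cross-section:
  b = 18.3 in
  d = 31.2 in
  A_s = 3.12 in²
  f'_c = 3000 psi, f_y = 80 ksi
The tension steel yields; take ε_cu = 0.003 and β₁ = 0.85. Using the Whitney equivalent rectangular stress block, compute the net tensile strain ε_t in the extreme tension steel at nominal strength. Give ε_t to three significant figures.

ε_t ≈ 0.0119

a = A_s f_y/(0.85 f'_c b) = 5.349 in.
β₁ = 0.85, so c = a/β₁ = 5.349/0.85 = 6.293 in.
From the linear strain diagram with ε_cu = 0.003: ε_t = 0.003 (d − c)/c = 0.003 × (31.2 − 6.293)/6.293 = 0.0119.
Since ε_t ≥ 0.005, the section is tension-controlled.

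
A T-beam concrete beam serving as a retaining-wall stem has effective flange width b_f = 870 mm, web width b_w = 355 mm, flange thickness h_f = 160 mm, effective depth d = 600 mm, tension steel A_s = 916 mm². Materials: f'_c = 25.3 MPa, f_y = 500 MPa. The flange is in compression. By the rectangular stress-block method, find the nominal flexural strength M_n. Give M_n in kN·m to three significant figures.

Tension: T = A_s f_y = 916 × 500 = 458000 N.
Try a within the flange: a = T/(0.85 f'_c b_f) = 458000/(0.85 × 25.3 × 870) = 24.48 mm.
Since a = 24.48 ≤ h_f = 160 mm, the stress block lies entirely in the flange; analyse as a rectangular beam of width b_f.
M_n = T(d − a/2) = 458000 × (600 − 12.24) = 269.19 × 10⁶ N·mm.
M_n = 269.19 kN·m.

M_n ≈ 269 kN·m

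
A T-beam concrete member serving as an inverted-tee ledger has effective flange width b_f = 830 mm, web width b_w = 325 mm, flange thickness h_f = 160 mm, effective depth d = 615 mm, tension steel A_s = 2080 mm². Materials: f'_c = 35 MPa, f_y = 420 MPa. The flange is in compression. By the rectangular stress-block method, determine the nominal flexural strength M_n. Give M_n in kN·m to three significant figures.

M_n ≈ 522 kN·m

Tension: T = A_s f_y = 2080 × 420 = 873600 N.
Try a within the flange: a = T/(0.85 f'_c b_f) = 873600/(0.85 × 35 × 830) = 35.38 mm.
Since a = 35.38 ≤ h_f = 160 mm, the stress block lies entirely in the flange; analyse as a rectangular beam of width b_f.
M_n = T(d − a/2) = 873600 × (615 − 17.69) = 521.81 × 10⁶ N·mm.
M_n = 521.81 kN·m.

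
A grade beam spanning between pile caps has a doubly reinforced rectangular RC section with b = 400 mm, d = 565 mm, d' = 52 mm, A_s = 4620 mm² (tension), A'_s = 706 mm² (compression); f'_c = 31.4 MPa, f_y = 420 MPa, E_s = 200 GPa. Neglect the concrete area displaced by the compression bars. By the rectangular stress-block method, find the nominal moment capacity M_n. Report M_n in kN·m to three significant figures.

Assume both tension and compression steel yield.
Net tension couple steel: A_s − A'_s = 3914 mm².
a = (A_s − A'_s) f_y / (0.85 f'_c b) = 1643880/(0.85 × 31.4 × 400) = 153.98 mm.
c = a/β₁ = 153.98/0.826 = 186.42 mm; ε'_s = 0.003(c − d')/c = 0.0022 ≥ f_y/E_s = 0.0021, so compression steel does yield.
M_n = (A_s − A'_s) f_y (d − a/2) + A'_s f_y (d − d') = [1643880 × (565 − 76.99) + 296520 × (565 − 52)] × 10⁻⁶ = 802.23 + 152.11 = 954.34 kN·m.

M_n ≈ 954 kN·m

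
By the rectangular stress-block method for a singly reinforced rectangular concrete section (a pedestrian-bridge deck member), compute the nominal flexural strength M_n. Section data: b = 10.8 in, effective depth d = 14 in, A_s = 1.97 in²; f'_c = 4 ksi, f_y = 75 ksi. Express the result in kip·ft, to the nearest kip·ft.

T = A_s f_y = 1.97 × 75 = 147.75 kips.
a = T/(0.85 f'_c b) = 147.75/(0.85 × 4 × 10.8) = 4.024 in.
M_n = T(d − a/2) = 147.75 × (14 − 2.012) = 1771.2 kip·in = 1771.2/12 = 147.60 kip·ft.

M_n ≈ 148 kip·ft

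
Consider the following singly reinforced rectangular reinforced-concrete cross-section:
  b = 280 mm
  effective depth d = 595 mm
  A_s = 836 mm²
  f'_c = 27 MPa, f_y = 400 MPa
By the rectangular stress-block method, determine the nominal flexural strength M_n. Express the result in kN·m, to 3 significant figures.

T = A_s f_y = 836 × 400 = 334400 N = 334.4 kN.
From C = T: a = T/(0.85 f'_c b) = 334400/(0.85 × 27 × 280) = 52.04 mm.
M_n = T(d − a/2) = 334.4 kN × (595 − 26.02) mm = 190.27 kN·m.

M_n ≈ 190 kN·m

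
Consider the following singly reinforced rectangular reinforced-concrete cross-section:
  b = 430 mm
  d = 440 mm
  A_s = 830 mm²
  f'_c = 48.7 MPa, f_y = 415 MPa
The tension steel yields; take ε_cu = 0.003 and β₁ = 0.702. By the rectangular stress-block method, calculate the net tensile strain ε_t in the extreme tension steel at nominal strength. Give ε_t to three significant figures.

ε_t ≈ 0.0449

a = A_s f_y/(0.85 f'_c b) = 19.35 mm.
β₁ = 0.702, so c = a/β₁ = 19.35/0.702 = 27.56 mm.
From the linear strain diagram with ε_cu = 0.003: ε_t = 0.003 (d − c)/c = 0.003 × (440 − 27.56)/27.56 = 0.0449.
Since ε_t ≥ 0.005, the section is tension-controlled.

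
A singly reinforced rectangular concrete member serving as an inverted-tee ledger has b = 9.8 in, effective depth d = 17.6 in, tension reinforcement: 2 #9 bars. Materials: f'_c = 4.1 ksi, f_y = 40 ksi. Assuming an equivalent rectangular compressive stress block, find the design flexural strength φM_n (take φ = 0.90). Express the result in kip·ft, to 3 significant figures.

φM_n ≈ 98.6 kip·ft

A_s = 2 × 1 = 2 in².
T = A_s f_y = 2 × 40 = 80 kips.
a = T/(0.85 f'_c b) = 80/(0.85 × 4.1 × 9.8) = 2.342 in.
M_n = T(d − a/2) = 80 × (17.6 − 1.171) = 1314.3 kip·in = 1314.3/12 = 109.53 kip·ft.
φM_n = 0.90 × 109.53 = 98.58 kip·ft.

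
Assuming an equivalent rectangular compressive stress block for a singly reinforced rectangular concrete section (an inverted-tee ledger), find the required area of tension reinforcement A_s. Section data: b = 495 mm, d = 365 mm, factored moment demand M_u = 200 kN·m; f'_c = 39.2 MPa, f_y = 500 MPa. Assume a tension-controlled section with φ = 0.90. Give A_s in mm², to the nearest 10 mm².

M_n = M_u/φ = 200/0.90 = 222.222 kN·m.
With M_n = 0.85 f'_c a b (d − a/2), solve the quadratic for a:
a = d − √(d² − 2M_n/(0.85 f'_c b)) = 365 − √(365² − 2 × 222.222×10⁶/(0.85 × 39.2 × 495)) = 39.00 mm.
A_s = 0.85 f'_c a b / f_y = 0.85 × 39.2 × 39.00 × 495 / 500 = 1286.5 mm².

A_s ≈ 1290 mm²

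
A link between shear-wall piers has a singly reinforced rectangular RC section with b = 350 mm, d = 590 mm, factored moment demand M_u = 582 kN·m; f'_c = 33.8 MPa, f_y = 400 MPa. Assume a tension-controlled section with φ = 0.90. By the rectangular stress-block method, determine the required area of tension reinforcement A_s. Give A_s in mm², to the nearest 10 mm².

A_s ≈ 3050 mm²

M_n = M_u/φ = 582/0.90 = 646.667 kN·m.
With M_n = 0.85 f'_c a b (d − a/2), solve the quadratic for a:
a = d − √(d² − 2M_n/(0.85 f'_c b)) = 590 − √(590² − 2 × 646.667×10⁶/(0.85 × 33.8 × 350)) = 121.51 mm.
A_s = 0.85 f'_c a b / f_y = 0.85 × 33.8 × 121.51 × 350 / 400 = 3054.6 mm².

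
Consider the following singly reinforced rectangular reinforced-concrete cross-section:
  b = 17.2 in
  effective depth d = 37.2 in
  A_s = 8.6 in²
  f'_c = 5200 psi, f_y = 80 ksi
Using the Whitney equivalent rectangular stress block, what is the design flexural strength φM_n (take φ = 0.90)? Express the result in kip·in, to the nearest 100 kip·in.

T = A_s f_y = 8.6 × 80 = 688 kips.
a = T/(0.85 f'_c b) = 688/(0.85 × 5.2 × 17.2) = 9.050 in.
M_n = T(d − a/2) = 688 × (37.2 − 4.525) = 22480.4 kip·in.
φM_n = 0.90 × 22480.4 = 20232.4 kip·in.

φM_n ≈ 20200 kip·in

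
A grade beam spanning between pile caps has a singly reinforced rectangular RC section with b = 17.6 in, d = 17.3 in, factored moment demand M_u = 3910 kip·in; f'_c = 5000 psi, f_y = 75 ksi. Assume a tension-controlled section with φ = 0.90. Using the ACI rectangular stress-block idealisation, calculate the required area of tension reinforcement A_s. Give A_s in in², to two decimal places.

M_n = M_u/φ = 3910/0.90 = 4344.44 kip·in.
From M_n = 0.85 f'_c a b (d − a/2):
a = d − √(d² − 2M_n/(0.85 f'_c b)) = 17.3 − √(17.3² − 2 × 4344.44/(0.85 × 5 × 17.6)) = 3.768 in.
A_s = 0.85 f'_c a b / f_y = 0.85 × 5 × 3.768 × 17.6 / 75 = 3.758 in².

A_s ≈ 3.76 in²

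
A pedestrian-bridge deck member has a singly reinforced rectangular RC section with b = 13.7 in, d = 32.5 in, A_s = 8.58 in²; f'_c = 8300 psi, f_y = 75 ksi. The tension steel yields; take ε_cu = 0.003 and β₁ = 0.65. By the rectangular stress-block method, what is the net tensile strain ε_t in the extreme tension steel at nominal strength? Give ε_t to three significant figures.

a = A_s f_y/(0.85 f'_c b) = 6.658 in.
β₁ = 0.65, so c = a/β₁ = 6.658/0.65 = 10.243 in.
From the linear strain diagram with ε_cu = 0.003: ε_t = 0.003 (d − c)/c = 0.003 × (32.5 − 10.243)/10.243 = 0.00652.
Since ε_t ≥ 0.005, the section is tension-controlled.

ε_t ≈ 0.00652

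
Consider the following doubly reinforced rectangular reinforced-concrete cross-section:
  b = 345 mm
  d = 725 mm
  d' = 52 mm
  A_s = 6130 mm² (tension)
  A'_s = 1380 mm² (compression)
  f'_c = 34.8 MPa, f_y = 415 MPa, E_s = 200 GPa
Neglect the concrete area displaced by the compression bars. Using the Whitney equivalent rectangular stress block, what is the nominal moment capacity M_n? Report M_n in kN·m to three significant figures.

Assume both tension and compression steel yield.
Net tension couple steel: A_s − A'_s = 4750 mm².
a = (A_s − A'_s) f_y / (0.85 f'_c b) = 1971250/(0.85 × 34.8 × 345) = 193.16 mm.
c = a/β₁ = 193.16/0.801 = 241.15 mm; ε'_s = 0.003(c − d')/c = 0.0024 ≥ f_y/E_s = 0.0021, so compression steel does yield.
M_n = (A_s − A'_s) f_y (d − a/2) + A'_s f_y (d − d') = [1971250 × (725 − 96.58) + 572700 × (725 − 52)] × 10⁻⁶ = 1238.77 + 385.43 = 1624.20 kN·m.

M_n ≈ 1620 kN·m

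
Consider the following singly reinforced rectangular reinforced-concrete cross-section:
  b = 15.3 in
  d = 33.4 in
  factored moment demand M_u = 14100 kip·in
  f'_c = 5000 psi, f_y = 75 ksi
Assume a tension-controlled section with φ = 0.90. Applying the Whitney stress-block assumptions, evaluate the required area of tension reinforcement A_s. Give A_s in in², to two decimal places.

A_s ≈ 7.13 in²

M_n = M_u/φ = 14100/0.90 = 15666.7 kip·in.
From M_n = 0.85 f'_c a b (d − a/2):
a = d − √(d² − 2M_n/(0.85 f'_c b)) = 33.4 − √(33.4² − 2 × 15666.7/(0.85 × 5 × 15.3)) = 8.227 in.
A_s = 0.85 f'_c a b / f_y = 0.85 × 5 × 8.227 × 15.3 / 75 = 7.133 in².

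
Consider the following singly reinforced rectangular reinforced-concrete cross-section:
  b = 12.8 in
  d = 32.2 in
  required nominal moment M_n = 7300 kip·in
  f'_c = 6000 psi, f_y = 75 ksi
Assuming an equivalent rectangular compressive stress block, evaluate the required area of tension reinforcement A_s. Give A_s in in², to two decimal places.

From M_n = 0.85 f'_c a b (d − a/2):
a = d − √(d² − 2M_n/(0.85 f'_c b)) = 32.2 − √(32.2² − 2 × 7300/(0.85 × 6 × 12.8)) = 3.684 in.
A_s = 0.85 f'_c a b / f_y = 0.85 × 6 × 3.684 × 12.8 / 75 = 3.207 in².

A_s ≈ 3.21 in²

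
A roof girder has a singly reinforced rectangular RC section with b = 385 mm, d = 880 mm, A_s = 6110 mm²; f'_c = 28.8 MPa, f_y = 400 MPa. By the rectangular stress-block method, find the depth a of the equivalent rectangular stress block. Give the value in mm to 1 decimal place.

a ≈ 259.3 mm

T = A_s f_y = 6110 × 400 = 2444000 N = 2444 kN.
Setting C = 0.85 f'_c a b equal to T: a = 2444000/(0.85 × 28.8 × 385) = 259.3 mm.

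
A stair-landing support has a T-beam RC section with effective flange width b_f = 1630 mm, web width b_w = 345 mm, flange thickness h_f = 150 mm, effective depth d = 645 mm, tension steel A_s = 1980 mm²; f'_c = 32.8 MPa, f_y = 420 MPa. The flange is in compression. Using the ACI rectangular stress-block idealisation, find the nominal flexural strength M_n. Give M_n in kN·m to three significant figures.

M_n ≈ 529 kN·m

Tension: T = A_s f_y = 1980 × 420 = 831600 N.
Try a within the flange: a = T/(0.85 f'_c b_f) = 831600/(0.85 × 32.8 × 1630) = 18.30 mm.
Since a = 18.30 ≤ h_f = 150 mm, the stress block lies entirely in the flange; analyse as a rectangular beam of width b_f.
M_n = T(d − a/2) = 831600 × (645 − 9.15) = 528.77 × 10⁶ N·mm.
M_n = 528.77 kN·m.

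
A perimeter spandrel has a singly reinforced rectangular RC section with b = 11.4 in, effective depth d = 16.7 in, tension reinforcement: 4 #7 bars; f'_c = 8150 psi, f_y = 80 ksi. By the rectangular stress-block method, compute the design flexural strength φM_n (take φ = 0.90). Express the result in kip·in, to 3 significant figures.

A_s = 4 × 0.6 = 2.4 in².
T = A_s f_y = 2.4 × 80 = 192 kips.
a = T/(0.85 f'_c b) = 192/(0.85 × 8.15 × 11.4) = 2.431 in.
M_n = T(d − a/2) = 192 × (16.7 − 1.2155) = 2973.0 kip·in.
φM_n = 0.90 × 2973.0 = 2675.7 kip·in.

φM_n ≈ 2680 kip·in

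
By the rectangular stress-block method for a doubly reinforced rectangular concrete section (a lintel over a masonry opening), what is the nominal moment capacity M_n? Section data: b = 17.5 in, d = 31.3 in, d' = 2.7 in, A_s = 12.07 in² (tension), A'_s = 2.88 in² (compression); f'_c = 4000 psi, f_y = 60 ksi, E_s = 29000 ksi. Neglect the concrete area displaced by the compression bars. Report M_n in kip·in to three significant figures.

M_n ≈ 19600 kip·in

Assume both steels yield.
a = (A_s − A'_s) f_y/(0.85 f'_c b) = (12.07 − 2.88) × 60/(0.85 × 4 × 17.5) = 9.267 in.
c = a/β₁ = 9.267/0.85 = 10.902 in; ε'_s = 0.003(c − d')/c = 0.0023 ≥ ε_y = 0.0021, so the compression steel yields.
M_n = (A_s − A'_s) f_y (d − a/2) + A'_s f_y (d − d') = 551.4 × (31.3 − 4.6335) + 172.8 × (31.3 − 2.7) = 14703.9 + 4942.1 = 19646.0 kip·in.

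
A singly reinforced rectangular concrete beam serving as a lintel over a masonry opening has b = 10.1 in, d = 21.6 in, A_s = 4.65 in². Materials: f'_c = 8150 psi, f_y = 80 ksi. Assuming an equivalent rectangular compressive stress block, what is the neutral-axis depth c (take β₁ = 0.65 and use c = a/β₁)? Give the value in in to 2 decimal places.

T = A_s f_y = 4.65 × 80 = 372 kips.
a = T/(0.85 f'_c b) = 372/(0.85 × 8.15 × 10.1) = 5.3167 in.
With β₁ = 0.65, c = a/β₁ = 5.3167/0.65 = 8.18 in.

c ≈ 8.18 in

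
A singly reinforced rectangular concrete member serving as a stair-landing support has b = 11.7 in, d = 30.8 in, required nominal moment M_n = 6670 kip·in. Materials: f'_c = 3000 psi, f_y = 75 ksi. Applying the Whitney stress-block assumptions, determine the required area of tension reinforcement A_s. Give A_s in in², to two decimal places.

A_s ≈ 3.34 in²

From M_n = 0.85 f'_c a b (d − a/2):
a = d − √(d² − 2M_n/(0.85 f'_c b)) = 30.8 − √(30.8² − 2 × 6670/(0.85 × 3 × 11.7)) = 8.405 in.
A_s = 0.85 f'_c a b / f_y = 0.85 × 3 × 8.405 × 11.7 / 75 = 3.344 in².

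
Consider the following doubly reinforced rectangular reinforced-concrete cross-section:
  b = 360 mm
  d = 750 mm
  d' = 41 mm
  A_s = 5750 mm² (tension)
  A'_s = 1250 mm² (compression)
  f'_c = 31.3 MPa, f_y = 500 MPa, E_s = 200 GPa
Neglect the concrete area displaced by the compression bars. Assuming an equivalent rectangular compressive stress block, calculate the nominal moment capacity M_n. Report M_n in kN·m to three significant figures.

Assume both tension and compression steel yield.
Net tension couple steel: A_s − A'_s = 4500 mm².
a = (A_s − A'_s) f_y / (0.85 f'_c b) = 2250000/(0.85 × 31.3 × 360) = 234.92 mm.
c = a/β₁ = 234.92/0.826 = 284.41 mm; ε'_s = 0.003(c − d')/c = 0.0026 ≥ f_y/E_s = 0.0025, so compression steel does yield.
M_n = (A_s − A'_s) f_y (d − a/2) + A'_s f_y (d − d') = [2250000 × (750 − 117.46) + 625000 × (750 − 41)] × 10⁻⁶ = 1423.22 + 443.13 = 1866.35 kN·m.

M_n ≈ 1870 kN·m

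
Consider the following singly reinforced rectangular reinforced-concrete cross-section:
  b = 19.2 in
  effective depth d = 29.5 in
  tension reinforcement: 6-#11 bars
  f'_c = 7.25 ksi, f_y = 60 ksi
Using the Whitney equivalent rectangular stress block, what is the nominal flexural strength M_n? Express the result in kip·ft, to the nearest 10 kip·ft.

M_n ≈ 1270 kip·ft

A_s = 6 × 1.56 = 9.36 in².
T = A_s f_y = 9.36 × 60 = 561.6 kips.
a = T/(0.85 f'_c b) = 561.6/(0.85 × 7.25 × 19.2) = 4.746 in.
M_n = T(d − a/2) = 561.6 × (29.5 − 2.373) = 15234.5 kip·in = 15234.5/12 = 1269.54 kip·ft.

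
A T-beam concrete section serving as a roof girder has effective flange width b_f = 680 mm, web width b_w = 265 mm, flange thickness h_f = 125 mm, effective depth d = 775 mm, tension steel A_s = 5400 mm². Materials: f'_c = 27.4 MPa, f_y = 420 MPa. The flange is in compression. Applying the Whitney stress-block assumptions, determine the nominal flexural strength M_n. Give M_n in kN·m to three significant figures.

Tension: T = A_s f_y = 5400 × 420 = 2268000 N.
Try a within the flange: a = T/(0.85 f'_c b_f) = 2268000/(0.85 × 27.4 × 680) = 143.21 mm.
a = 143.21 > h_f = 125 mm: the block extends into the web. Split into flange-overhang and web parts.
C_f = 0.85 f'_c (b_f − b_w) h_f = 0.85 × 27.4 × (680 − 265) × 125 = 1208169 N.
Remaining web compression depth: a_w = (T − C_f)/(0.85 f'_c b_w) = (2268000 − 1208169)/(0.85 × 27.4 × 265) = 171.72 mm.
M_n = C_f(d − h_f/2) + (T − C_f)(d − a_w/2) = 1208169 × (775 − 62.5) + 1059831 × (775 − 85.86) = 860.82 + 730.37 = 1591.19 × 10⁶ N·mm.
M_n = 1591.19 kN·m.

M_n ≈ 1590 kN·m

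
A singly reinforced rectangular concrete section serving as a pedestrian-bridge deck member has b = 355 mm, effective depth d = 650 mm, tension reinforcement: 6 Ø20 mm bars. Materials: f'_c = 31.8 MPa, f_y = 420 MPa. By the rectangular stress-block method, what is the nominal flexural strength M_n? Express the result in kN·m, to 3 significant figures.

A_s = 6 × 314 = 1884 mm².
T = A_s f_y = 1884 × 420 = 791280 N = 791.28 kN.
From C = T: a = T/(0.85 f'_c b) = 791280/(0.85 × 31.8 × 355) = 82.46 mm.
M_n = T(d − a/2) = 791.28 kN × (650 − 41.23) mm = 481.71 kN·m.

M_n ≈ 482 kN·m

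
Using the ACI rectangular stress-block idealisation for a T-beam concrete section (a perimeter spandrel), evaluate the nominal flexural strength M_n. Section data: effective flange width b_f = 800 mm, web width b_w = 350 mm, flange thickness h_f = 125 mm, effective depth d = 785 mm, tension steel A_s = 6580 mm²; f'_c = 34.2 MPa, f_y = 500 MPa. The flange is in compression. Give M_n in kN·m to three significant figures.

M_n ≈ 2350 kN·m

Tension: T = A_s f_y = 6580 × 500 = 3290000 N.
Try a within the flange: a = T/(0.85 f'_c b_f) = 3290000/(0.85 × 34.2 × 800) = 141.47 mm.
a = 141.47 > h_f = 125 mm: the block extends into the web. Split into flange-overhang and web parts.
C_f = 0.85 f'_c (b_f − b_w) h_f = 0.85 × 34.2 × (800 − 350) × 125 = 1635188 N.
Remaining web compression depth: a_w = (T − C_f)/(0.85 f'_c b_w) = (3290000 − 1635188)/(0.85 × 34.2 × 350) = 162.64 mm.
M_n = C_f(d − h_f/2) + (T − C_f)(d − a_w/2) = 1635188 × (785 − 62.5) + 1654812 × (785 − 81.32) = 1181.42 + 1164.46 = 2345.88 × 10⁶ N·mm.
M_n = 2345.88 kN·m.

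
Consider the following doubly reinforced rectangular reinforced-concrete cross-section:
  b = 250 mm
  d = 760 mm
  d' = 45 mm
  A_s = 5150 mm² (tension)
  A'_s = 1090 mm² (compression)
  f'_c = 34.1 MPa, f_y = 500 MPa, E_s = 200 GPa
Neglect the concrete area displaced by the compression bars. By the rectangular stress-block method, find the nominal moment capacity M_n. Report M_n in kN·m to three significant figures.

Assume both tension and compression steel yield.
Net tension couple steel: A_s − A'_s = 4060 mm².
a = (A_s − A'_s) f_y / (0.85 f'_c b) = 2030000/(0.85 × 34.1 × 250) = 280.14 mm.
c = a/β₁ = 280.14/0.806 = 347.57 mm; ε'_s = 0.003(c − d')/c = 0.0026 ≥ f_y/E_s = 0.0025, so compression steel does yield.
M_n = (A_s − A'_s) f_y (d − a/2) + A'_s f_y (d − d') = [2030000 × (760 − 140.07) + 545000 × (760 − 45)] × 10⁻⁶ = 1258.46 + 389.68 = 1648.14 kN·m.

M_n ≈ 1650 kN·m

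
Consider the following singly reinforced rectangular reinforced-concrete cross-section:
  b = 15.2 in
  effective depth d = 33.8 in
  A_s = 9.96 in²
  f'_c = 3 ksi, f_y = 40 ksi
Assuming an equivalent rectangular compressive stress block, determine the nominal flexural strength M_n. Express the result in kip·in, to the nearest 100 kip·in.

M_n ≈ 11400 kip·in

T = A_s f_y = 9.96 × 40 = 398.4 kips.
a = T/(0.85 f'_c b) = 398.4/(0.85 × 3 × 15.2) = 10.279 in.
M_n = T(d − a/2) = 398.4 × (33.8 − 5.1395) = 11418.3 kip·in.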